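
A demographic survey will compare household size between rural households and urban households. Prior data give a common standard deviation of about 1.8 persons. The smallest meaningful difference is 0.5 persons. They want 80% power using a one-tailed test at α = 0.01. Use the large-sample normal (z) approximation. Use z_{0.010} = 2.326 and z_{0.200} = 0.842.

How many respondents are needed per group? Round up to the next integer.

n = 261 per group

n = (z_α + z_β)² · (σ₁² + σ₂²) / δ²
  = (2.326 + 0.842)² · (2·1.8² = 6.48) / 0.5²
  = 10.0362 · 6.48 / 0.25
  = 260.14
Round up → n = 261 per group.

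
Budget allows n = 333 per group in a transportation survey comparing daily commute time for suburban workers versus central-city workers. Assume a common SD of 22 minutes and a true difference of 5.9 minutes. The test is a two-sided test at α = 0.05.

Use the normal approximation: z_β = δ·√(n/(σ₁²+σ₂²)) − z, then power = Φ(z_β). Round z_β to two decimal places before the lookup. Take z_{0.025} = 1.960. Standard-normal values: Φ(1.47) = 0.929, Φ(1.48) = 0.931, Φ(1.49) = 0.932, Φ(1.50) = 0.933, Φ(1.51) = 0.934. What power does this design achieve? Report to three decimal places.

z_β = δ·√(n/(σ₁²+σ₂²)) − z_{α/2}
    = 5.9 · √(333/968) − 1.960
    = 5.9 · 0.58652 − 1.960
    = 3.4605 − 1.960 = 1.5005 → 1.50
Power = Φ(1.50) = 0.933.

Power ≈ 0.933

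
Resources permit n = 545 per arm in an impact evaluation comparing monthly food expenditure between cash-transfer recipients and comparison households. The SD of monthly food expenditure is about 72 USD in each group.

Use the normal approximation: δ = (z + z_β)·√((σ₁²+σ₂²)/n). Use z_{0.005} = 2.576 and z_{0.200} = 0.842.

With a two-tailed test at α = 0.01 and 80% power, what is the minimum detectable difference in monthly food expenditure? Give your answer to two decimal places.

Minimum detectable difference ≈ 14.91 USD

δ = (z_{α/2} + z_β) · √((σ₁²+σ₂²)/n)
  = (2.576 + 0.842) · √(10368/545)
  = 3.418 · √19.0239
  = 3.418 · 4.3616
  = 14.9081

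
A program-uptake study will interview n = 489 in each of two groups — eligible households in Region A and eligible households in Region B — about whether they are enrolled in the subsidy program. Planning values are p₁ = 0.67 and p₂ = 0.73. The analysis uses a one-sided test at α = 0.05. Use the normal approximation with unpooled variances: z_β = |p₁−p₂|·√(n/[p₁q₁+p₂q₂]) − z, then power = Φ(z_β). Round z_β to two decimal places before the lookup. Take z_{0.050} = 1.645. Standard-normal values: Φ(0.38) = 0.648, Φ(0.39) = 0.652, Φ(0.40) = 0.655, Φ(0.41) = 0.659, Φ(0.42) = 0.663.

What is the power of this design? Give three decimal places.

Power ≈ 0.659

z_β = |p₁−p₂|·√(n/[p₁q₁+p₂q₂]) − z_α
    = 0.06 · √(489/0.4182) − 1.645
    = 0.06 · 34.1950 − 1.645
    = 2.0517 − 1.645 = 0.4067 → 0.41
Power = Φ(0.41) = 0.659.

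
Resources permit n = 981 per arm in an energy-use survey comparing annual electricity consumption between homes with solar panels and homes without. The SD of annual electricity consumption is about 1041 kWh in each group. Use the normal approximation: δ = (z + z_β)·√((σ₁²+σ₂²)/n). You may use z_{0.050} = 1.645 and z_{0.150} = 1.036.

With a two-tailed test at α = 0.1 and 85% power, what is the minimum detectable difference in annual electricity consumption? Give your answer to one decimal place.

δ = (z_{α/2} + z_β) · √((σ₁²+σ₂²)/n)
  = (1.645 + 1.036) · √(2167362/981)
  = 2.681 · √2209.3
  = 2.681 · 47.0036
  = 126.0167

Minimum detectable difference ≈ 126.0 kWh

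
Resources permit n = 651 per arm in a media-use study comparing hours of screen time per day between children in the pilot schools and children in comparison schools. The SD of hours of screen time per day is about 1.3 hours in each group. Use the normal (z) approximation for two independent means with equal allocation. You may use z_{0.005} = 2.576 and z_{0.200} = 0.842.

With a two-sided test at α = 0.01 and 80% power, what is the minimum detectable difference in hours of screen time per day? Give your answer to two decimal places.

δ = (z_{α/2} + z_β) · √((σ₁²+σ₂²)/n)
  = (2.576 + 0.842) · √(3.38/651)
  = 3.418 · √0.00519
  = 3.418 · 0.0721
  = 0.2463

Minimum detectable difference ≈ 0.25 hours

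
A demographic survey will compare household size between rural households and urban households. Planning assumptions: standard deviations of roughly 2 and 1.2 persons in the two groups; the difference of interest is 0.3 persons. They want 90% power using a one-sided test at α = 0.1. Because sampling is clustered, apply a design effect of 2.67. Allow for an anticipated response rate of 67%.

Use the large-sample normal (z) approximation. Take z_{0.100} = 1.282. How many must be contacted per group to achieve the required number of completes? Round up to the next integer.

n = 1584 per group

n = (z_α + z_β)² · (σ₁² + σ₂²) / δ²
  = (1.282 + 1.282)² · (2² + 1.2² = 5.44) / 0.3²
  = 6.5741 · 5.44 / 0.09
  = 397.37
Design effect: 2.67 × 397.37 = 1060.97.
Adjust for 67% response: 1060.97 / 0.67 = 1583.54.
Round up → n = 1584 per group.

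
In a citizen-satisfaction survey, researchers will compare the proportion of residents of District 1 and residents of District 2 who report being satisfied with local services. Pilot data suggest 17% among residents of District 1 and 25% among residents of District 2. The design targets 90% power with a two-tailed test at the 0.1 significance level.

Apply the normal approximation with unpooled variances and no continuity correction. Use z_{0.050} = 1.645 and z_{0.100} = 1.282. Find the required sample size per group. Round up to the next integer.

n = 440 per group

n = (z_{α/2} + z_β)² · [p₁(1−p₁) + p₂(1−p₂)] / (p₁ − p₂)²
  = (1.645 + 1.282)² · (0.17·0.83 + 0.25·0.75) / (-0.08)²
  = (2.927)² · (0.1411 + 0.1875) / 0.0064
  = 8.5673 · 0.3286 / 0.0064
  = 439.88
Round up → n = 440 per group.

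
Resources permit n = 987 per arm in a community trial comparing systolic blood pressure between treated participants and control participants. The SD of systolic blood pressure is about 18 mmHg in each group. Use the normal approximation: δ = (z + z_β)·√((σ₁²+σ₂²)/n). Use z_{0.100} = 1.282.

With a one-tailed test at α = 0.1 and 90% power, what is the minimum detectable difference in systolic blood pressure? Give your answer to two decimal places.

Minimum detectable difference ≈ 2.08 mmHg

δ = (z_α + z_β) · √((σ₁²+σ₂²)/n)
  = (1.282 + 1.282) · √(648/987)
  = 2.564 · √0.65653
  = 2.564 · 0.8103
  = 2.0775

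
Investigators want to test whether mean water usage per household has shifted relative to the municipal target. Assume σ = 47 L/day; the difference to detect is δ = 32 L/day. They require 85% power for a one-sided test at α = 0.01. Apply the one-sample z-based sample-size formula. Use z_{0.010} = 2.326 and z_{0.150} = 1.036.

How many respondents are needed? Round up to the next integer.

n = 25

n = (z_α + z_β)² · σ² / δ²
  = (2.326 + 1.036)² · 47² / 32²
  = 11.3030 · 2209 / 1024
  = 24.38
Round up → n = 25.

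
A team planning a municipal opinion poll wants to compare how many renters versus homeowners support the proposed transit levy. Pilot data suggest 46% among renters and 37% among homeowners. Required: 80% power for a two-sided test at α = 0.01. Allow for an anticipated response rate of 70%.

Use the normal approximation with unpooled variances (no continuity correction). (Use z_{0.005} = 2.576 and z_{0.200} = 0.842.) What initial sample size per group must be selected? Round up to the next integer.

n = (z_{α/2} + z_β)² · [p₁(1−p₁) + p₂(1−p₂)] / (p₁ − p₂)²
  = (2.576 + 0.842)² · (0.46·0.54 + 0.37·0.63) / (0.09)²
  = (3.418)² · (0.2484 + 0.2331) / 0.0081
  = 11.6827 · 0.4815 / 0.0081
  = 694.47
Adjust for 70% response: 694.47 / 0.70 = 992.10.
Round up → n = 993 per group.

n = 993 per group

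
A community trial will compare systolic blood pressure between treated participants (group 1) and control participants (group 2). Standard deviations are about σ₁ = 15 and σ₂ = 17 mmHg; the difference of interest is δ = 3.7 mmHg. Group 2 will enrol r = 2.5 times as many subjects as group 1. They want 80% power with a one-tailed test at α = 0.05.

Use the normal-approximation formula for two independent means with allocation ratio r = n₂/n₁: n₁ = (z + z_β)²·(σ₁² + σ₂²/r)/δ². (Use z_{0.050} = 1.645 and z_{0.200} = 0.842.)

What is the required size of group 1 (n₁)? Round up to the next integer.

n₁ = 154

n₁ = (z_α + z_β)² · (σ₁² + σ₂²/r) / δ²
   = (1.645 + 0.842)² · (15² + 17²/2.5) / 3.7²
   = 6.1852 · (225 + 115.6) / 13.69
   = 6.1852 · 340.6 / 13.69
   = 153.88
Round up → n₁ = 154; n₂ = r·n₁ = 2.5 × 154 = 385.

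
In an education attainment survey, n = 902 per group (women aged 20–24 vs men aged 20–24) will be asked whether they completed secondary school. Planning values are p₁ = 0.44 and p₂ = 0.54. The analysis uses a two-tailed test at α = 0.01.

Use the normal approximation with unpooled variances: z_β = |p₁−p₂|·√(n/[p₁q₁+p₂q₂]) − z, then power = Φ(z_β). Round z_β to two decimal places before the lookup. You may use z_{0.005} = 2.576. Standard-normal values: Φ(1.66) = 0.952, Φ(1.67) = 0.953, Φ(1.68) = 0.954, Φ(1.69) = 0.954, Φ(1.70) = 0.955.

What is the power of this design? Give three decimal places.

Power ≈ 0.954

z_β = |p₁−p₂|·√(n/[p₁q₁+p₂q₂]) − z_{α/2}
    = 0.10 · √(902/0.4948) − 2.576
    = 0.10 · 42.6961 − 2.576
    = 4.2696 − 2.576 = 1.6936 → 1.69
Power = Φ(1.69) = 0.954.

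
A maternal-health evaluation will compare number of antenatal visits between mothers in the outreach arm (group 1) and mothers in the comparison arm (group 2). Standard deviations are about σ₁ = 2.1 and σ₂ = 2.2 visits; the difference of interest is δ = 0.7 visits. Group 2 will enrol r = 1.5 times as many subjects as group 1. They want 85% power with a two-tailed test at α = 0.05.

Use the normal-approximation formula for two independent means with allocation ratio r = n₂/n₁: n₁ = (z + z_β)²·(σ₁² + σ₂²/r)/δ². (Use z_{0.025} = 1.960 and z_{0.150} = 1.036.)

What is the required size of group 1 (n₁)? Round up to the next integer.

n₁ = (z_{α/2} + z_β)² · (σ₁² + σ₂²/r) / δ²
   = (1.960 + 1.036)² · (2.1² + 2.2²/1.5) / 0.7²
   = 8.9760 · (4.41 + 3.2267) / 0.49
   = 8.9760 · 7.6367 / 0.49
   = 139.89
Round up → n₁ = 140; n₂ = r·n₁ = 1.5 × 140 = 210.

n₁ = 140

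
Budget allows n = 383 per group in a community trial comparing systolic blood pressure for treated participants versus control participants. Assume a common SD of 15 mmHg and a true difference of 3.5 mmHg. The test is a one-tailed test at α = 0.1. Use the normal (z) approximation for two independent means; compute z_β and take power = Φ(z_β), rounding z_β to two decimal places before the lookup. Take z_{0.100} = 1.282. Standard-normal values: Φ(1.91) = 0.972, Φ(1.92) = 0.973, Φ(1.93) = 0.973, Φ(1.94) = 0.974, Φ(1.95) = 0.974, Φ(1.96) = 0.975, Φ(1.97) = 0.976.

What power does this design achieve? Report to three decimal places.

Power ≈ 0.974

z_β = δ·√(n/(σ₁²+σ₂²)) − z_α
    = 3.5 · √(383/450) − 1.282
    = 3.5 · 0.92256 − 1.282
    = 3.2289 − 1.282 = 1.9469 → 1.95
Power = Φ(1.95) = 0.974.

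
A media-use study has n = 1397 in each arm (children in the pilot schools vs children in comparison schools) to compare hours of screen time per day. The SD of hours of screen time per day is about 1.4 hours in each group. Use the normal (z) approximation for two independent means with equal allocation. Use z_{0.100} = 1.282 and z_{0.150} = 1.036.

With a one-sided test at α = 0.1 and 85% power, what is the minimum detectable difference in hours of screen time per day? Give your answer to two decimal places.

δ = (z_α + z_β) · √((σ₁²+σ₂²)/n)
  = (1.282 + 1.036) · √(3.92/1397)
  = 2.318 · √0.00281
  = 2.318 · 0.0530
  = 0.1228

Minimum detectable difference ≈ 0.12 hours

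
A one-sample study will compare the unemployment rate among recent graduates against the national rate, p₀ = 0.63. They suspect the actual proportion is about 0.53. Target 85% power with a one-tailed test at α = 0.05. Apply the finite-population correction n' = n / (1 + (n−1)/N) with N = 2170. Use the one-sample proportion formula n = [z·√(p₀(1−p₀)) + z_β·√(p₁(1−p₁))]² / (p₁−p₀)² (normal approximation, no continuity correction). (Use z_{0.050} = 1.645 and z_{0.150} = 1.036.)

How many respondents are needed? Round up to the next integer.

n = [z_α·√(p₀q₀) + z_β·√(p₁q₁)]² / (p₁ − p₀)²
  = [1.645·√(0.63·0.37) + 1.036·√(0.53·0.47)]² / (-0.10)²
  = [1.645·0.4828 + 1.036·0.4991]² / 0.0100
  = [1.3113]² / 0.0100
  = 171.95
Finite-population correction (N = 2170): 171.95 / (1 + (171.95 − 1)/2170) = 159.39.
Round up → n = 160.

n = 160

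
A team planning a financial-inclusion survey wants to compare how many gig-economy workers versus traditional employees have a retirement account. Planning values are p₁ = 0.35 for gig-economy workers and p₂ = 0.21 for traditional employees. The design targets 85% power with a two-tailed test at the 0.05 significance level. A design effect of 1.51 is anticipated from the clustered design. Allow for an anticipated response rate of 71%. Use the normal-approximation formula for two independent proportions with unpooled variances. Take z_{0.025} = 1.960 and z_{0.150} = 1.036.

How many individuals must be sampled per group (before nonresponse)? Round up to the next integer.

n = (z_{α/2} + z_β)² · [p₁(1−p₁) + p₂(1−p₂)] / (p₁ − p₂)²
  = (1.960 + 1.036)² · (0.35·0.65 + 0.21·0.79) / (0.14)²
  = (2.996)² · (0.2275 + 0.1659) / 0.0196
  = 8.9760 · 0.3934 / 0.0196
  = 180.16
Design effect: 1.51 × 180.16 = 272.04.
Adjust for 71% response: 272.04 / 0.71 = 383.16.
Round up → n = 384 per group.

n = 384 per group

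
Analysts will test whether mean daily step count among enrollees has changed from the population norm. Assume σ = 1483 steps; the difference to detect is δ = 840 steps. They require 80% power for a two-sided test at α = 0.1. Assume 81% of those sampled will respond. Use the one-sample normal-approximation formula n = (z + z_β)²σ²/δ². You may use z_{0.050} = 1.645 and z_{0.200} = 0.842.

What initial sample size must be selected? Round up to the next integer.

n = 24

n = (z_{α/2} + z_β)² · σ² / δ²
  = (1.645 + 0.842)² · 1483² / 840²
  = 6.1852 · 2199289 / 705600
  = 19.28
Adjust for 81% response: 19.28 / 0.81 = 23.80.
Round up → n = 24.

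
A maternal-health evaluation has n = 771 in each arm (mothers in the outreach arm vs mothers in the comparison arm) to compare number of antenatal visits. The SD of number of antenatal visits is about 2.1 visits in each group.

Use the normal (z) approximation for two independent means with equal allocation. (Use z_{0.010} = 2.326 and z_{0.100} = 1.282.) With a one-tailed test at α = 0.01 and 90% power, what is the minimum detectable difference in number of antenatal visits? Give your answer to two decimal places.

δ = (z_α + z_β) · √((σ₁²+σ₂²)/n)
  = (2.326 + 1.282) · √(8.82/771)
  = 3.608 · √0.01144
  = 3.608 · 0.1070
  = 0.3859

Minimum detectable difference ≈ 0.39 visits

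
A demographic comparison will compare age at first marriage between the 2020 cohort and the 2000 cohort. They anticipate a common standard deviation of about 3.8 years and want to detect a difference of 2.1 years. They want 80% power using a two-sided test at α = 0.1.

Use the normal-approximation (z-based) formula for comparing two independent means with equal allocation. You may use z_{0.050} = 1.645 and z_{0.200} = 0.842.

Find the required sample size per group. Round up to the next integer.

n = (z_{α/2} + z_β)² · (σ₁² + σ₂²) / δ²
  = (1.645 + 0.842)² · (2·3.8² = 28.88) / 2.1²
  = 6.1852 · 28.88 / 4.41
  = 40.51
Round up → n = 41 per group.

n = 41 per group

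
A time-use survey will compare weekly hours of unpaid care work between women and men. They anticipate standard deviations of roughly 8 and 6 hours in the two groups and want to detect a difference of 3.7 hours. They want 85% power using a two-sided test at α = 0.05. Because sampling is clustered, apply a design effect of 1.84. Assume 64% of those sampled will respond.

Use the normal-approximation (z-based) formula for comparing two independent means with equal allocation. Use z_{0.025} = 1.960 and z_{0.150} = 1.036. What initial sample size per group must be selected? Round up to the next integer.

n = 189 per group

n = (z_{α/2} + z_β)² · (σ₁² + σ₂²) / δ²
  = (1.960 + 1.036)² · (8² + 6² = 100) / 3.7²
  = 8.9760 · 100 / 13.69
  = 65.57
Design effect: 1.84 × 65.57 = 120.64.
Adjust for 64% response: 120.64 / 0.64 = 188.50.
Round up → n = 189 per group.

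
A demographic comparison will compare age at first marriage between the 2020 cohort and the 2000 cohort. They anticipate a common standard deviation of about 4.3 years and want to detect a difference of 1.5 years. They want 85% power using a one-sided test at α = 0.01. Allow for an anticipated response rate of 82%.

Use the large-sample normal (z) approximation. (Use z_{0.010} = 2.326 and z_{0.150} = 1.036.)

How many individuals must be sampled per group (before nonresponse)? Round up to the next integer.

n = (z_α + z_β)² · (σ₁² + σ₂²) / δ²
  = (2.326 + 1.036)² · (2·4.3² = 36.98) / 1.5²
  = 11.3030 · 36.98 / 2.25
  = 185.77
Adjust for 82% response: 185.77 / 0.82 = 226.55.
Round up → n = 227 per group.

n = 227 per group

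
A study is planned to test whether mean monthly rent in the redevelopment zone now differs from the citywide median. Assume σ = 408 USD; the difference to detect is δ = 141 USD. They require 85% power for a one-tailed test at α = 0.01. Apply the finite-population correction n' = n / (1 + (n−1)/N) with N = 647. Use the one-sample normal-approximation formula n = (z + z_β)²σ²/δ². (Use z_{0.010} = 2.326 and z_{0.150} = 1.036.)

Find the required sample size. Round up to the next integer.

n = (z_α + z_β)² · σ² / δ²
  = (2.326 + 1.036)² · 408² / 141²
  = 11.3030 · 166464 / 19881
  = 94.64
Finite-population correction (N = 647): 94.64 / (1 + (94.64 − 1)/647) = 82.68.
Round up → n = 83.

n = 83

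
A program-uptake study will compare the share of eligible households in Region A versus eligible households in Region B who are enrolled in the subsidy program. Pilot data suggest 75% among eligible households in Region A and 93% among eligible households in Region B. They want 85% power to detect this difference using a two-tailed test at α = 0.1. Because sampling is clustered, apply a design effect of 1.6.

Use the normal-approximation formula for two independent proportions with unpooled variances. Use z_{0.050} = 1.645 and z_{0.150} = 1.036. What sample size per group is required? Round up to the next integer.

n = 90 per group

n = (z_{α/2} + z_β)² · [p₁(1−p₁) + p₂(1−p₂)] / (p₁ − p₂)²
  = (1.645 + 1.036)² · (0.75·0.25 + 0.93·0.07) / (-0.18)²
  = (2.681)² · (0.1875 + 0.0651) / 0.0324
  = 7.1878 · 0.2526 / 0.0324
  = 56.04
Design effect: 1.6 × 56.04 = 89.66.
Round up → n = 90 per group.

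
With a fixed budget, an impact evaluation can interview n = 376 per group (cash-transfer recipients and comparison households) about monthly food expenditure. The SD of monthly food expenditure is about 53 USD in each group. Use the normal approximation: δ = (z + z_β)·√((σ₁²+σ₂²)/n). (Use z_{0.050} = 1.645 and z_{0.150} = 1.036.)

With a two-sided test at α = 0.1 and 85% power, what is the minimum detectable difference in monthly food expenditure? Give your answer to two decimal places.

Minimum detectable difference ≈ 10.36 USD

δ = (z_{α/2} + z_β) · √((σ₁²+σ₂²)/n)
  = (1.645 + 1.036) · √(5618/376)
  = 2.681 · √14.9415
  = 2.681 · 3.8654
  = 10.3632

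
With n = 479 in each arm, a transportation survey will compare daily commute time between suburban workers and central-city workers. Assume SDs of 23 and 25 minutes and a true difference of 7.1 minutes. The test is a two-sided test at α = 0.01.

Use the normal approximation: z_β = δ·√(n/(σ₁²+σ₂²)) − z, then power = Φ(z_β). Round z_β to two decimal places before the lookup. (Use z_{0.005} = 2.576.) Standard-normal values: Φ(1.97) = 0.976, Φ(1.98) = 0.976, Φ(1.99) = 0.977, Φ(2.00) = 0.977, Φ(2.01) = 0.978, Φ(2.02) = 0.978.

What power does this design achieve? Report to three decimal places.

Power ≈ 0.977

z_β = δ·√(n/(σ₁²+σ₂²)) − z_{α/2}
    = 7.1 · √(479/1154) − 2.576
    = 7.1 · 0.64427 − 2.576
    = 4.5743 − 2.576 = 1.9983 → 2.00
Power = Φ(2.00) = 0.977.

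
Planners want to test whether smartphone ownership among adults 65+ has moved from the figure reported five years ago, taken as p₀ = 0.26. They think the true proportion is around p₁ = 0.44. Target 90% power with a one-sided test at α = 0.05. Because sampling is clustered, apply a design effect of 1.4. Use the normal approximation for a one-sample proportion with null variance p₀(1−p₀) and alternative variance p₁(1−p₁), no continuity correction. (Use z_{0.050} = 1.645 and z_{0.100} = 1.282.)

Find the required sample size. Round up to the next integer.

n = 80

n = [z_α·√(p₀q₀) + z_β·√(p₁q₁)]² / (p₁ − p₀)²
  = [1.645·√(0.26·0.74) + 1.282·√(0.44·0.56)]² / (0.18)²
  = [1.645·0.4386 + 1.282·0.4964]² / 0.0324
  = [1.3579]² / 0.0324
  = 56.91
Design effect: 1.4 × 56.91 = 79.68.
Round up → n = 80.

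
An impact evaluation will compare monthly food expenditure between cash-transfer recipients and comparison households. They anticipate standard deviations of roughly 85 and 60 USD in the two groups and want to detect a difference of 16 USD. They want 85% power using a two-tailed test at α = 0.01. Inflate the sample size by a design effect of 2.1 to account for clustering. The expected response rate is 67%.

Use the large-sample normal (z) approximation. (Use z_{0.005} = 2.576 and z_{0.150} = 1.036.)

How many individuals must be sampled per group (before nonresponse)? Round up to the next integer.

n = 1730 per group

n = (z_{α/2} + z_β)² · (σ₁² + σ₂²) / δ²
  = (2.576 + 1.036)² · (85² + 60² = 10825) / 16²
  = 13.0465 · 10825 / 256
  = 551.68
Design effect: 2.1 × 551.68 = 1158.52.
Adjust for 67% response: 1158.52 / 0.67 = 1729.13.
Round up → n = 1730 per group.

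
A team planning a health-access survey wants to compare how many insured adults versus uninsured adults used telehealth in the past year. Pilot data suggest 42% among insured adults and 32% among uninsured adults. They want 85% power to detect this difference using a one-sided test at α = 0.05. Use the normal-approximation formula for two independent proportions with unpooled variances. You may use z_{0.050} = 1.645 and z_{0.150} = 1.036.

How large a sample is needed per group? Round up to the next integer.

n = 332 per group

n = (z_α + z_β)² · [p₁(1−p₁) + p₂(1−p₂)] / (p₁ − p₂)²
  = (1.645 + 1.036)² · (0.42·0.58 + 0.32·0.68) / (0.10)²
  = (2.681)² · (0.2436 + 0.2176) / 0.0100
  = 7.1878 · 0.4612 / 0.0100
  = 331.50
Round up → n = 332 per group.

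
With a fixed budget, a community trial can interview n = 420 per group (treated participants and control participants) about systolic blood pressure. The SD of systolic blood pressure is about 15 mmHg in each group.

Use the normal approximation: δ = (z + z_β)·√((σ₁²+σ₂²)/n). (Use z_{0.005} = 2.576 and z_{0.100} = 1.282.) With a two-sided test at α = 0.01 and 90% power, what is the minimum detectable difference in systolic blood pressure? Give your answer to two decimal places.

Minimum detectable difference ≈ 3.99 mmHg

δ = (z_{α/2} + z_β) · √((σ₁²+σ₂²)/n)
  = (2.576 + 1.282) · √(450/420)
  = 3.858 · √1.0714
  = 3.858 · 1.0351
  = 3.9934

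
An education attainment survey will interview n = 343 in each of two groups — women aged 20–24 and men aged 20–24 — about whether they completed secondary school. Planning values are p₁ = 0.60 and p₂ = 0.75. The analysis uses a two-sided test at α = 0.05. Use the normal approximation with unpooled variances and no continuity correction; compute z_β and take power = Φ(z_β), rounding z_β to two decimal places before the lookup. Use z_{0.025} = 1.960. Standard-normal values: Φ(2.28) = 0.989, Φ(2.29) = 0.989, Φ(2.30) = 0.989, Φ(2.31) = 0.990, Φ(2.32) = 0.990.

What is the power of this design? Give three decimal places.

z_β = |p₁−p₂|·√(n/[p₁q₁+p₂q₂]) − z_{α/2}
    = 0.15 · √(343/0.4275) − 1.960
    = 0.15 · 28.3256 − 1.960
    = 4.2488 − 1.960 = 2.2888 → 2.29
Power = Φ(2.29) = 0.989.

Power ≈ 0.989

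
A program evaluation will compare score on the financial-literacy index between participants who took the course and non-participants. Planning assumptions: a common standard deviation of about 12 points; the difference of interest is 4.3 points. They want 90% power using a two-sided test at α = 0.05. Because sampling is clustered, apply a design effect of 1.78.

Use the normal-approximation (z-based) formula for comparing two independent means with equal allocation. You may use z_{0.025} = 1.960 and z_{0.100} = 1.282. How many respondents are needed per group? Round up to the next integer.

n = (z_{α/2} + z_β)² · (σ₁² + σ₂²) / δ²
  = (1.960 + 1.282)² · (2·12² = 288) / 4.3²
  = 10.5106 · 288 / 18.49
  = 163.71
Design effect: 1.78 × 163.71 = 291.41.
Round up → n = 292 per group.

n = 292 per group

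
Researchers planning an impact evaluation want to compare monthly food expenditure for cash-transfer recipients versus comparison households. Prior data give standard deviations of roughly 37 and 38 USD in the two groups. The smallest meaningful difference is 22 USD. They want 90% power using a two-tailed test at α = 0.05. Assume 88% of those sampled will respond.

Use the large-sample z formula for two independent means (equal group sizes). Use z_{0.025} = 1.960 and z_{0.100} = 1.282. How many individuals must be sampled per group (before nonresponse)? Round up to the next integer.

n = 70 per group

n = (z_{α/2} + z_β)² · (σ₁² + σ₂²) / δ²
  = (1.960 + 1.282)² · (37² + 38² = 2813) / 22²
  = 10.5106 · 2813 / 484
  = 61.09
Adjust for 88% response: 61.09 / 0.88 = 69.42.
Round up → n = 70 per group.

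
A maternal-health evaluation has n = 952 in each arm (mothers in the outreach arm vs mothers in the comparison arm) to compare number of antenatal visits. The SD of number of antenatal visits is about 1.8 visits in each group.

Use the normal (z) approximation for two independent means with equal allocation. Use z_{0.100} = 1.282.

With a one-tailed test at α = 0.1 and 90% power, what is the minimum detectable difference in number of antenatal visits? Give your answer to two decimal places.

δ = (z_α + z_β) · √((σ₁²+σ₂²)/n)
  = (1.282 + 1.282) · √(6.48/952)
  = 2.564 · √0.00681
  = 2.564 · 0.0825
  = 0.2115

Minimum detectable difference ≈ 0.21 visits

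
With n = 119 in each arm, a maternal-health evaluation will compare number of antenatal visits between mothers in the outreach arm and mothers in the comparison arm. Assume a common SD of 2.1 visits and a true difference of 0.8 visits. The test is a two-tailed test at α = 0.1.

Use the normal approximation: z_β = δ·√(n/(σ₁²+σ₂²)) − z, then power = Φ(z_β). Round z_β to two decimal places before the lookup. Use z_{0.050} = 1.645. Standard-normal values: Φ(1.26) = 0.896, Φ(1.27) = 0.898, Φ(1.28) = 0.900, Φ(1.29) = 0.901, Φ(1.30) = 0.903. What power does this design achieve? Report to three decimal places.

z_β = δ·√(n/(σ₁²+σ₂²)) − z_{α/2}
    = 0.8 · √(119/8.82) − 1.645
    = 0.8 · 3.67315 − 1.645
    = 2.9385 − 1.645 = 1.2935 → 1.29
Power = Φ(1.29) = 0.901.

Power ≈ 0.901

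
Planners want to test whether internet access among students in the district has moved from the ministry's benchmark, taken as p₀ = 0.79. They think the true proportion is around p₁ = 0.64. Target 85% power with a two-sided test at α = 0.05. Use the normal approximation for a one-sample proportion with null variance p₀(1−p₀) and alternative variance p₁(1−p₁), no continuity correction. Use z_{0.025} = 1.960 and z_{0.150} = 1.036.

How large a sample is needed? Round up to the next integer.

n = 75

n = [z_{α/2}·√(p₀q₀) + z_β·√(p₁q₁)]² / (p₁ − p₀)²
  = [1.960·√(0.79·0.21) + 1.036·√(0.64·0.36)]² / (-0.15)²
  = [1.960·0.4073 + 1.036·0.4800]² / 0.0225
  = [1.2956]² / 0.0225
  = 74.60
Round up → n = 75.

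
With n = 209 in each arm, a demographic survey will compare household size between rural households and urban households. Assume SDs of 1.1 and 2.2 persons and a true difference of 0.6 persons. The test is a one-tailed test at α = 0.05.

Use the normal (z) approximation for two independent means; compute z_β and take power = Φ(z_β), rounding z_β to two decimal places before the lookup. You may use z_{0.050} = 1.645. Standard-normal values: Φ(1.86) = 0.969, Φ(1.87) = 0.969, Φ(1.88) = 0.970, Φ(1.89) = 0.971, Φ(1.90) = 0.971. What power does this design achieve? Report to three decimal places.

Power ≈ 0.970

z_β = δ·√(n/(σ₁²+σ₂²)) − z_α
    = 0.6 · √(209/6.05) − 1.645
    = 0.6 · 5.87754 − 1.645
    = 3.5265 − 1.645 = 1.8815 → 1.88
Power = Φ(1.88) = 0.970.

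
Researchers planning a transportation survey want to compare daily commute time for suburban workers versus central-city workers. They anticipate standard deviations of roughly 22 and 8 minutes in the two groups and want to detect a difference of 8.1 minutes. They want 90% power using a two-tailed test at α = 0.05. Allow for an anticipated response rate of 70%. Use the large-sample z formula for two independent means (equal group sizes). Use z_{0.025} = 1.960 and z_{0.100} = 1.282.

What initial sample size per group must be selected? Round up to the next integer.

n = 126 per group

n = (z_{α/2} + z_β)² · (σ₁² + σ₂²) / δ²
  = (1.960 + 1.282)² · (22² + 8² = 548) / 8.1²
  = 10.5106 · 548 / 65.61
  = 87.79
Adjust for 70% response: 87.79 / 0.70 = 125.41.
Round up → n = 126 per group.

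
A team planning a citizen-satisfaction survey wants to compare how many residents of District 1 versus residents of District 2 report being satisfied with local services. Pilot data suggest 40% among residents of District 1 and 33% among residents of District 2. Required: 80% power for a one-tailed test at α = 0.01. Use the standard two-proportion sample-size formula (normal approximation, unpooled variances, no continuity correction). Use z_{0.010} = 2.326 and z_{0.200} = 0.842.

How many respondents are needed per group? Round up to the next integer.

n = (z_α + z_β)² · [p₁(1−p₁) + p₂(1−p₂)] / (p₁ − p₂)²
  = (2.326 + 0.842)² · (0.40·0.60 + 0.33·0.67) / (0.07)²
  = (3.168)² · (0.2400 + 0.2211) / 0.0049
  = 10.0362 · 0.4611 / 0.0049
  = 944.43
Round up → n = 945 per group.

n = 945 per group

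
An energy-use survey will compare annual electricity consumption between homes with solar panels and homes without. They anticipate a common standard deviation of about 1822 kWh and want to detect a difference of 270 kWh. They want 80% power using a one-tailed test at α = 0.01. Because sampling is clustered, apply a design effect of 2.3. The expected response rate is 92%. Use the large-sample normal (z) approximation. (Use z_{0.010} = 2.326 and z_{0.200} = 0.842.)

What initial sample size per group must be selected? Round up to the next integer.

n = (z_α + z_β)² · (σ₁² + σ₂²) / δ²
  = (2.326 + 0.842)² · (2·1822² = 6639368) / 270²
  = 10.0362 · 6639368 / 72900
  = 914.05
Design effect: 2.3 × 914.05 = 2102.31.
Adjust for 92% response: 2102.31 / 0.92 = 2285.12.
Round up → n = 2286 per group.

n = 2286 per group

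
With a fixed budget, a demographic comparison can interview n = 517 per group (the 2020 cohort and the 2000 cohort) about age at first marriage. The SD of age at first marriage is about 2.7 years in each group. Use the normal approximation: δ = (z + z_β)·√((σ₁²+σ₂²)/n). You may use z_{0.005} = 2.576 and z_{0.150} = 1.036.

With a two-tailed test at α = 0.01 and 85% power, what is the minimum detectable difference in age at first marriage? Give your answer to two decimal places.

Minimum detectable difference ≈ 0.61 years

δ = (z_{α/2} + z_β) · √((σ₁²+σ₂²)/n)
  = (2.576 + 1.036) · √(14.58/517)
  = 3.612 · √0.0282
  = 3.612 · 0.1679
  = 0.6066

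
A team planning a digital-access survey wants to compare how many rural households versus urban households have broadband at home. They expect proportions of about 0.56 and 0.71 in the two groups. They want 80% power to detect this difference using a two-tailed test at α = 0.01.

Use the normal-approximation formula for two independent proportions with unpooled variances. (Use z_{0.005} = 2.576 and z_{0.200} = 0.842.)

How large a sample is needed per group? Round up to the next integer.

n = 235 per group

n = (z_{α/2} + z_β)² · [p₁(1−p₁) + p₂(1−p₂)] / (p₁ − p₂)²
  = (2.576 + 0.842)² · (0.56·0.44 + 0.71·0.29) / (-0.15)²
  = (3.418)² · (0.2464 + 0.2059) / 0.0225
  = 11.6827 · 0.4523 / 0.0225
  = 234.85
Round up → n = 235 per group.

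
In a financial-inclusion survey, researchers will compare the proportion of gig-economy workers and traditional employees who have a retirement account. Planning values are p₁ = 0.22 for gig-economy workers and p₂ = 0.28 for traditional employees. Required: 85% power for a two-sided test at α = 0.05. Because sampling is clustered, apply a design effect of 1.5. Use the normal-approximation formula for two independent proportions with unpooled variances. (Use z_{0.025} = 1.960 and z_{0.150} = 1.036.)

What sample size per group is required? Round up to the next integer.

n = (z_{α/2} + z_β)² · [p₁(1−p₁) + p₂(1−p₂)] / (p₁ − p₂)²
  = (1.960 + 1.036)² · (0.22·0.78 + 0.28·0.72) / (-0.06)²
  = (2.996)² · (0.1716 + 0.2016) / 0.0036
  = 8.9760 · 0.3732 / 0.0036
  = 930.51
Design effect: 1.5 × 930.51 = 1395.77.
Round up → n = 1396 per group.

n = 1396 per group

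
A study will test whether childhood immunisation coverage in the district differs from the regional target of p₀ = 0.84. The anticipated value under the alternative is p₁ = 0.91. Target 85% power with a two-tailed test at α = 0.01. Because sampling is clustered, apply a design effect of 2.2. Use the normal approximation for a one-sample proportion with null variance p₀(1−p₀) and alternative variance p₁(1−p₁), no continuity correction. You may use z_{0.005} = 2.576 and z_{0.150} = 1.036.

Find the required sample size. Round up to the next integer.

n = 692

n = [z_{α/2}·√(p₀q₀) + z_β·√(p₁q₁)]² / (p₁ − p₀)²
  = [2.576·√(0.84·0.16) + 1.036·√(0.91·0.09)]² / (0.07)²
  = [2.576·0.3666 + 1.036·0.2862]² / 0.0049
  = [1.2409]² / 0.0049
  = 314.23
Design effect: 2.2 × 314.23 = 691.31.
Round up → n = 692.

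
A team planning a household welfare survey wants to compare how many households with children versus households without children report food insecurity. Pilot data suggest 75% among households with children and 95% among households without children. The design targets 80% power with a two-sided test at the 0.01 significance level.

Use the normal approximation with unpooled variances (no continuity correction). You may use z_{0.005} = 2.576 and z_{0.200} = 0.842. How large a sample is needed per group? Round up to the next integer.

n = (z_{α/2} + z_β)² · [p₁(1−p₁) + p₂(1−p₂)] / (p₁ − p₂)²
  = (2.576 + 0.842)² · (0.75·0.25 + 0.95·0.05) / (-0.20)²
  = (3.418)² · (0.1875 + 0.0475) / 0.0400
  = 11.6827 · 0.2350 / 0.0400
  = 68.64
Round up → n = 69 per group.

n = 69 per group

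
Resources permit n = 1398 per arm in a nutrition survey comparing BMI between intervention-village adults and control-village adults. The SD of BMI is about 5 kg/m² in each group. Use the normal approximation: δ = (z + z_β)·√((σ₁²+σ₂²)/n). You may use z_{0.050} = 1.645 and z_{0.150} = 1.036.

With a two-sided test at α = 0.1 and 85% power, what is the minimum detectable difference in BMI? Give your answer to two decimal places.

δ = (z_{α/2} + z_β) · √((σ₁²+σ₂²)/n)
  = (1.645 + 1.036) · √(50/1398)
  = 2.681 · √0.03577
  = 2.681 · 0.1891
  = 0.5070

Minimum detectable difference ≈ 0.51 kg/m²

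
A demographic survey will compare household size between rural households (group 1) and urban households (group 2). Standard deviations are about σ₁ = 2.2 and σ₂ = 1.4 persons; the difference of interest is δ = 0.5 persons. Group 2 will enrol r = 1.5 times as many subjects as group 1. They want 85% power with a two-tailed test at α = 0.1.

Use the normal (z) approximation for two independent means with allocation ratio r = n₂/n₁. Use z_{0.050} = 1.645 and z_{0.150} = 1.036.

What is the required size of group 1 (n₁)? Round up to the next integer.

n₁ = (z_{α/2} + z_β)² · (σ₁² + σ₂²/r) / δ²
   = (1.645 + 1.036)² · (2.2² + 1.4²/1.5) / 0.5²
   = 7.1878 · (4.84 + 1.3067) / 0.25
   = 7.1878 · 6.1467 / 0.25
   = 176.72
Round up → n₁ = 177; n₂ = r·n₁ = 1.5 × 177 = 266.

n₁ = 177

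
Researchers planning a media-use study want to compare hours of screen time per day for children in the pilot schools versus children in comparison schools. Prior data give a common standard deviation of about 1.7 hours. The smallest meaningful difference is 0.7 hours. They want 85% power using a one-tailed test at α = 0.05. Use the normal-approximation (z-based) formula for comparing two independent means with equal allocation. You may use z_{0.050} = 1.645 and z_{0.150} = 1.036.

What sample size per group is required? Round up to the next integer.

n = (z_α + z_β)² · (σ₁² + σ₂²) / δ²
  = (1.645 + 1.036)² · (2·1.7² = 5.78) / 0.7²
  = 7.1878 · 5.78 / 0.49
  = 84.79
Round up → n = 85 per group.

n = 85 per group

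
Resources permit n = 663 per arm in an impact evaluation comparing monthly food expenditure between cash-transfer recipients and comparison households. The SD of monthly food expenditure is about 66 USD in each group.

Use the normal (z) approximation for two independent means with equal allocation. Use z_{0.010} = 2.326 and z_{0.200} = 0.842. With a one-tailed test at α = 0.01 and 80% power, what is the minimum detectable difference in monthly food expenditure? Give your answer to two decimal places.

Minimum detectable difference ≈ 11.48 USD

δ = (z_α + z_β) · √((σ₁²+σ₂²)/n)
  = (2.326 + 0.842) · √(8712/663)
  = 3.168 · √13.1403
  = 3.168 · 3.6250
  = 11.4838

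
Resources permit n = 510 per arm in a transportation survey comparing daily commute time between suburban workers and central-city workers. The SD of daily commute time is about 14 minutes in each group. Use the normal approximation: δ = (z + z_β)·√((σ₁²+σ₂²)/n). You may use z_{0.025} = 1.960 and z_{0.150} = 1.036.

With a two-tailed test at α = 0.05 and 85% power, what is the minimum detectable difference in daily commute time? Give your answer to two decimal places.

Minimum detectable difference ≈ 2.63 minutes

δ = (z_{α/2} + z_β) · √((σ₁²+σ₂²)/n)
  = (1.960 + 1.036) · √(392/510)
  = 2.996 · √0.76863
  = 2.996 · 0.8767
  = 2.6266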